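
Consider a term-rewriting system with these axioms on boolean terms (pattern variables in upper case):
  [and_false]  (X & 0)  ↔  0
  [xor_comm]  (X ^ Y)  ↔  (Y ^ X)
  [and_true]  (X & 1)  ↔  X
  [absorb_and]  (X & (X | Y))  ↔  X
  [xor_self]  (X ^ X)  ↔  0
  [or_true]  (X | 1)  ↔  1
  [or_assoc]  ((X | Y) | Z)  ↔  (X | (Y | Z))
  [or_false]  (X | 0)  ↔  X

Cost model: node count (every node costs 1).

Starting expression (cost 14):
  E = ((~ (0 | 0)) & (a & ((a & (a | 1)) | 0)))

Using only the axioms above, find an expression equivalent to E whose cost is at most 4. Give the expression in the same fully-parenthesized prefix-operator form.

((~ 0) & a)   [cost 4]

(1) (0 | 0)  =[or_false →]=  0    ⊢ ((~ 0) & (a & ((a & (a | 1)) | 0)))
(2) (a & (a | 1))  =[absorb_and →]=  a    ⊢ ((~ 0) & (a & (a | 0)))
(3) (a & (a | 0))  =[absorb_and →]=  a    ⊢ cost 4, within 4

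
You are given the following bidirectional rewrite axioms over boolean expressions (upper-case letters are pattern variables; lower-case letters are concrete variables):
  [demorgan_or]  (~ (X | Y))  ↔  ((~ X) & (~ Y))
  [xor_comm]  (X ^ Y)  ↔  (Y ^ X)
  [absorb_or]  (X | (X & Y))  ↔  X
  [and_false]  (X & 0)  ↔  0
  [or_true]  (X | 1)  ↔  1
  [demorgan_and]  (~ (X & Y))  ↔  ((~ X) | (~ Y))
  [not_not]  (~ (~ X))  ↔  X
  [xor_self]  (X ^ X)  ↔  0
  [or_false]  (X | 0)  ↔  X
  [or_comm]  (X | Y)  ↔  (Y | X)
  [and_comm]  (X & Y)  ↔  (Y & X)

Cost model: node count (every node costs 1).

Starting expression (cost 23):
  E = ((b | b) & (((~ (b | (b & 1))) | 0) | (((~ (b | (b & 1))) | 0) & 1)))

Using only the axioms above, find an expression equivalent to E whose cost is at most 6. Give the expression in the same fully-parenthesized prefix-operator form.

((b | b) & (~ b))   [cost 6]

1. [absorb_or →] (((~ (b | (b & 1))) | 0) | (((~ (b | (b & 1))) | 0) & 1))  →  ((~ (b | (b & 1))) | 0);  E = ((b | b) & ((~ (b | (b & 1))) | 0))
2. [or_false →] ((~ (b | (b & 1))) | 0)  →  (~ (b | (b & 1)));  E = ((b | b) & (~ (b | (b & 1))))
3. [absorb_or →] (b | (b & 1))  →  b;  cost 6 ≤ 6, done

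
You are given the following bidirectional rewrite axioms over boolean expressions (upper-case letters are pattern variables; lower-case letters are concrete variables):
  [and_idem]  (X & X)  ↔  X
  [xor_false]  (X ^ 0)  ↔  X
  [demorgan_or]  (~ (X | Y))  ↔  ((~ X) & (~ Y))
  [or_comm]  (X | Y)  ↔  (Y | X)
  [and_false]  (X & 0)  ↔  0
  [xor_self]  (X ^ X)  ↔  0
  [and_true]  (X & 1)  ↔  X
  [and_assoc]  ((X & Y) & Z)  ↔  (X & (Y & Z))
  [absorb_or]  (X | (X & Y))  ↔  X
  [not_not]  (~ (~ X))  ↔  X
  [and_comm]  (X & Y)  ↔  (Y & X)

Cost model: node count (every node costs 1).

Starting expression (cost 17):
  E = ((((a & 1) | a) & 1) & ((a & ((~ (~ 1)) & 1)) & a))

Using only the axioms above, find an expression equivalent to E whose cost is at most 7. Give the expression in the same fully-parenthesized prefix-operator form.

((a | a) & (a & a))   [cost 7]

(1) (~ (~ 1))  =[not_not →]=  1    ⊢ ((((a & 1) | a) & 1) & ((a & (1 & 1)) & a))
(2) (1 & 1)  =[and_true →]=  1    ⊢ ((((a & 1) | a) & 1) & ((a & 1) & a))
(3) (a & 1)  =[and_true →]=  a    ⊢ (((a | a) & 1) & ((a & 1) & a))
(4) ((a | a) & 1)  =[and_true →]=  (a | a)    ⊢ ((a | a) & ((a & 1) & a))
(5) (a & 1)  =[and_true →]=  a    ⊢ cost 7, within 7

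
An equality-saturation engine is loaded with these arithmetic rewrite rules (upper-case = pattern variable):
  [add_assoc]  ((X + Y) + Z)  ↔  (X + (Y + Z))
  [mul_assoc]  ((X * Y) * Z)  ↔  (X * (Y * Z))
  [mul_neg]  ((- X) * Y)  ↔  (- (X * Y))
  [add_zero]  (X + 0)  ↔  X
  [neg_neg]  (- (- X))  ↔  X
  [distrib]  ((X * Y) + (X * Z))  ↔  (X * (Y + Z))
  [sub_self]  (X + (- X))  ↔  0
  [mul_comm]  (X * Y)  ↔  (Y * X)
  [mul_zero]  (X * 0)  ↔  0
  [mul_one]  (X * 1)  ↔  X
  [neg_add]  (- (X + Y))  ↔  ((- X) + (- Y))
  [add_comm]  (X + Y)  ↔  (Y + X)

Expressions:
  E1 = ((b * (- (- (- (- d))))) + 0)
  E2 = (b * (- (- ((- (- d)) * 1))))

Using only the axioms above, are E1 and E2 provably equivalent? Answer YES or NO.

1. [add_zero →] ((b * (- (- (- (- d))))) + 0)  →  (b * (- (- (- (- d)))))
2. [mul_one ←] (- (- d))  →  ((- (- d)) * 1);  this is E2

YES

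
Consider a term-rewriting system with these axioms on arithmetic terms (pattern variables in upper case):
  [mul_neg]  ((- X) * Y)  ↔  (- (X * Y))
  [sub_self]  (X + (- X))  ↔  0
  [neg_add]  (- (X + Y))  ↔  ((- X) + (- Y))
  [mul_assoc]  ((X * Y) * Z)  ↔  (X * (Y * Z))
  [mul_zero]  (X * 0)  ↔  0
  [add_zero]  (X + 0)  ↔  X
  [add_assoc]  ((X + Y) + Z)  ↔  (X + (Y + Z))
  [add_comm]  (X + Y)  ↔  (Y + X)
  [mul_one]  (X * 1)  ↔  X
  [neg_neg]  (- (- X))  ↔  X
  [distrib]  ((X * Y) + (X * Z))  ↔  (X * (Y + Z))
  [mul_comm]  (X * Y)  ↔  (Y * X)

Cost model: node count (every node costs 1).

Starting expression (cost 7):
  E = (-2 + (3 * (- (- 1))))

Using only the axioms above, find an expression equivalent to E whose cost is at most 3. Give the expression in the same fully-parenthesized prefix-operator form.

1. [neg_neg →] (- (- 1))  →  1;  E = (-2 + (3 * 1))
2. [mul_one →] (3 * 1)  →  3;  cost 3 ≤ 3, done

(-2 + 3)   [cost 3]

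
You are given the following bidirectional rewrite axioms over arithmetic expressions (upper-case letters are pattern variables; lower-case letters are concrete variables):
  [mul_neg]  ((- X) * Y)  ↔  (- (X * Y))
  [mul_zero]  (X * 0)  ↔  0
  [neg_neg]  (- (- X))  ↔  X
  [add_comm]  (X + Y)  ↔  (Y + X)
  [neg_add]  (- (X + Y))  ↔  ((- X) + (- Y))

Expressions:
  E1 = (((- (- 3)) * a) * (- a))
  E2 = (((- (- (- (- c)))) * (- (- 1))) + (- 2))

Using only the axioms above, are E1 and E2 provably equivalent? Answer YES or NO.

NO

Every axiom is a valid identity, so a rewrite proof would force E1 and E2 to agree under every assignment.
At a=0, c=0: E1 = 0 but E2 = -2; they differ, so no derivation exists.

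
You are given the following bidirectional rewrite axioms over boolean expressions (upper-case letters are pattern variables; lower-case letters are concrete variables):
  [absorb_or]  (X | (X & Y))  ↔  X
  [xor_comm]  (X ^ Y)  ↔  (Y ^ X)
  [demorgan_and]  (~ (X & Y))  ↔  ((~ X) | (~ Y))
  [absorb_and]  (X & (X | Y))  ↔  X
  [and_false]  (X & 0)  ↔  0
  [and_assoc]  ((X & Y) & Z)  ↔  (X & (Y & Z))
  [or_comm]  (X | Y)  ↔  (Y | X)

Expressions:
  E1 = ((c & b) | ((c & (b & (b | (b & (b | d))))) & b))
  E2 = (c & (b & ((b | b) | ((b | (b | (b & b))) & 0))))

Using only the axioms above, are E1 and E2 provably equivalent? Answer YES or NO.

(1) (b & (b | d))  =[absorb_and →]=  b    ⊢ ((c & b) | ((c & (b & (b | b))) & b))
(2) (b & (b | b))  =[absorb_and →]=  b    ⊢ ((c & b) | ((c & b) & b))
(3) ((c & b) | ((c & b) & b))  =[absorb_or →]=  (c & b)
(4) b  =[absorb_and ←]=  (b & (b | b))    ⊢ (c & (b & (b | b)))
(5) (b | b)  =[absorb_or ←]=  ((b | b) | ((b | b) & 0))    ⊢ (c & (b & ((b | b) | ((b | b) & 0))))
(6) b  =[absorb_or ←]=  (b | (b & b))    ⊢ E2

YES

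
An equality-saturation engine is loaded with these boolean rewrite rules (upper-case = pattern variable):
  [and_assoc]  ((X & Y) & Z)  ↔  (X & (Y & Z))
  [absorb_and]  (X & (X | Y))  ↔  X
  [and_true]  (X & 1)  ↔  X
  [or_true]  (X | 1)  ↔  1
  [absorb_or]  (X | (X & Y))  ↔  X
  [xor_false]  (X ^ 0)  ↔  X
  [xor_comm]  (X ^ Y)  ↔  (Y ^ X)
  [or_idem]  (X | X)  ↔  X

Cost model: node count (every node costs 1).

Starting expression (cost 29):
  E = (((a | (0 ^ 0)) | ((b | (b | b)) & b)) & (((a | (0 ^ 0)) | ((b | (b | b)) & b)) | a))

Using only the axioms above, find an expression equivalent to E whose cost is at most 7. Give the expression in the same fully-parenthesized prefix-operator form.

(1) (((a | (0 ^ 0)) | ((b | (b | b)) & b)) & (((a | (0 ^ 0)) | ((b | (b | b)) & b)) | a))  =[absorb_and →]=  ((a | (0 ^ 0)) | ((b | (b | b)) & b))
(2) (0 ^ 0)  =[xor_false →]=  0    ⊢ ((a | 0) | ((b | (b | b)) & b))
(3) (b | b)  =[or_idem →]=  b    ⊢ ((a | 0) | ((b | b) & b))
(4) (b | b)  =[or_idem →]=  b    ⊢ cost 7, within 7

((a | 0) | (b & b))   [cost 7]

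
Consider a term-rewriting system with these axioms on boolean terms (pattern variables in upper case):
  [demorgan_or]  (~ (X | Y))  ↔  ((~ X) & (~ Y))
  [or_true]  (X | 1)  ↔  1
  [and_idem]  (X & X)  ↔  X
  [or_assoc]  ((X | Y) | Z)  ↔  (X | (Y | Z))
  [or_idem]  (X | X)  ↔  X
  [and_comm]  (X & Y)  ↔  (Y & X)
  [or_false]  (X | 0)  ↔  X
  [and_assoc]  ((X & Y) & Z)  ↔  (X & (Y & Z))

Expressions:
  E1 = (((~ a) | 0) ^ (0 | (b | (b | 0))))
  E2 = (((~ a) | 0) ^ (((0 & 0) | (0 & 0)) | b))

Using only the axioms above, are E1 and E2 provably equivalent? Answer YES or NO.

1. [or_false →] (b | 0)  →  b;  E1 = (((~ a) | 0) ^ (0 | (b | b)))
2. [or_false →] ((~ a) | 0)  →  (~ a);  E1 = ((~ a) ^ (0 | (b | b)))
3. [or_idem →] (b | b)  →  b;  E1 = ((~ a) ^ (0 | b))
4. [or_false ←] (~ a)  →  ((~ a) | 0);  E1 = (((~ a) | 0) ^ (0 | b))
5. [and_idem ←] 0  →  (0 & 0);  E1 = (((~ a) | 0) ^ ((0 & 0) | b))
6. [or_idem ←] (0 & 0)  →  ((0 & 0) | (0 & 0));  this is E2

YES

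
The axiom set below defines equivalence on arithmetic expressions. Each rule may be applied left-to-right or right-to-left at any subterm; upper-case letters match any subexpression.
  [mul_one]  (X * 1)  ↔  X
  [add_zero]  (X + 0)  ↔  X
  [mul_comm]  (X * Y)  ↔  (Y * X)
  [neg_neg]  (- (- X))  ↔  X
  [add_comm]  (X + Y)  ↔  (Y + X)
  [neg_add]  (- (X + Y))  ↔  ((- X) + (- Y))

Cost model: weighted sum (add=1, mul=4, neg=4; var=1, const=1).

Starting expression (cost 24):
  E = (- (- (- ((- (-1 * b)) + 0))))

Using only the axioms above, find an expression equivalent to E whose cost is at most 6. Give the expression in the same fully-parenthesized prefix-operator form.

1. [neg_neg →] (- (- ((- (-1 * b)) + 0)))  →  ((- (-1 * b)) + 0);  E = (- ((- (-1 * b)) + 0))
2. [add_zero →] ((- (-1 * b)) + 0)  →  (- (-1 * b));  E = (- (- (-1 * b)))
3. [neg_neg →] (- (- (-1 * b)))  →  (-1 * b);  cost 6 ≤ 6, done

(-1 * b)   [cost 6]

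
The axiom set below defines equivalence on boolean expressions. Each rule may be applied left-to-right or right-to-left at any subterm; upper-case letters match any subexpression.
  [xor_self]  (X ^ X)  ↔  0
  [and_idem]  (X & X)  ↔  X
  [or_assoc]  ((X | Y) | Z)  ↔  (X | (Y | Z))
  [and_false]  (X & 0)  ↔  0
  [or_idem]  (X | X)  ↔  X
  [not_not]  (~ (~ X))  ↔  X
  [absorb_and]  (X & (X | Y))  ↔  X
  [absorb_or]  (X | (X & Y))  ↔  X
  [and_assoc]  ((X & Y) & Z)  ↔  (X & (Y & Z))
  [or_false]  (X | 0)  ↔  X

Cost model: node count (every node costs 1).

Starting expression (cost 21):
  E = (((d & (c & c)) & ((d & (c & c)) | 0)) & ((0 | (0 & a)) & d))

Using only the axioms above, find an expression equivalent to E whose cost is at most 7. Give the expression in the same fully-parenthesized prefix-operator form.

((d & c) & (0 & d))   [cost 7]

step 1: absorb_or (→) rewrites (0 | (0 & a)) into 0, now (((d & (c & c)) & ((d & (c & c)) | 0)) & (0 & d))
step 2: absorb_and (→) rewrites ((d & (c & c)) & ((d & (c & c)) | 0)) into (d & (c & c)), now ((d & (c & c)) & (0 & d))
step 3: and_idem (→) rewrites (c & c) into c, reaching cost 7 (bound 7)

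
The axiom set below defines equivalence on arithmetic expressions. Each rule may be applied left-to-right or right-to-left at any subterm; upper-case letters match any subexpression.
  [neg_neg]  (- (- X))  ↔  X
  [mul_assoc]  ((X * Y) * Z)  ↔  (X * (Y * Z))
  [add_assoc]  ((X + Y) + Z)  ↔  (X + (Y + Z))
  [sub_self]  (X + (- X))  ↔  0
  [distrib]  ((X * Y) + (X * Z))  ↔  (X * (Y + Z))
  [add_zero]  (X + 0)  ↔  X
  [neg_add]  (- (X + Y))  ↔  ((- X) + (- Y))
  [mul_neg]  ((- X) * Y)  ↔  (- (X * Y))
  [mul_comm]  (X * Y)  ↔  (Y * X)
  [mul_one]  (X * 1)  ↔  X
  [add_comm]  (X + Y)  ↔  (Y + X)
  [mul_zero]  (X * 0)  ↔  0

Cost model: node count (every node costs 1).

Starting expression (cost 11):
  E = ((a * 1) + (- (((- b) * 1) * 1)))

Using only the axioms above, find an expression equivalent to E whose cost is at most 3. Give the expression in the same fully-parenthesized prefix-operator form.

(a + b)   [cost 3]

(1) ((- b) * 1)  =[mul_one →]=  (- b)    ⊢ ((a * 1) + (- ((- b) * 1)))
(2) ((- b) * 1)  =[mul_one →]=  (- b)    ⊢ ((a * 1) + (- (- b)))
(3) (- (- b))  =[neg_neg →]=  b    ⊢ ((a * 1) + b)
(4) (a * 1)  =[mul_one →]=  a    ⊢ cost 3, within 3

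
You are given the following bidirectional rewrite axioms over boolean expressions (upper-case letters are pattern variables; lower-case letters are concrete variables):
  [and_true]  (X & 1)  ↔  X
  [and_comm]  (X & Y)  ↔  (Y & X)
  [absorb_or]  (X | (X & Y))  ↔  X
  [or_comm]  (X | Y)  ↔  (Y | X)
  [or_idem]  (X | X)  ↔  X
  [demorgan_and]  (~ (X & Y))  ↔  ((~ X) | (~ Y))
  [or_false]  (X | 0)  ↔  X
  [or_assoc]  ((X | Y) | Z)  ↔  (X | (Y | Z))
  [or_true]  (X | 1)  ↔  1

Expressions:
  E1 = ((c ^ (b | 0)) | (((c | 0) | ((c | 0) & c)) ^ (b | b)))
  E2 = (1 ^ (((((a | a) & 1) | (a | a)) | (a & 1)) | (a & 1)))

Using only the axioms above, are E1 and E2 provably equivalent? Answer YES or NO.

NO

Every axiom is a valid identity, so a rewrite proof would force E1 and E2 to agree under every assignment.
At a=0, b=0, c=0: E1 = 0 but E2 = 1; they differ, so no derivation exists.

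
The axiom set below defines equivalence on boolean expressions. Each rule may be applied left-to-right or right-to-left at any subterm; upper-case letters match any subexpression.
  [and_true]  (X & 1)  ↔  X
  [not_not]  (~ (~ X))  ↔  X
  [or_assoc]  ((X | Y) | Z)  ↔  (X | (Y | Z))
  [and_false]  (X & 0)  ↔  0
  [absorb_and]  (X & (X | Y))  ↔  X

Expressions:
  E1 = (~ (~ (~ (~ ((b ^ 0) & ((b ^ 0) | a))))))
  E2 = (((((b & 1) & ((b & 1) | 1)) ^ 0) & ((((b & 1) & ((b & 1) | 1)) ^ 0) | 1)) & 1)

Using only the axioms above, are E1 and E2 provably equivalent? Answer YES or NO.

(1) (~ (~ ((b ^ 0) & ((b ^ 0) | a))))  =[not_not →]=  ((b ^ 0) & ((b ^ 0) | a))    ⊢ (~ (~ ((b ^ 0) & ((b ^ 0) | a))))
(2) ((b ^ 0) & ((b ^ 0) | a))  =[absorb_and →]=  (b ^ 0)    ⊢ (~ (~ (b ^ 0)))
(3) (~ (~ (b ^ 0)))  =[not_not →]=  (b ^ 0)
(4) b  =[and_true ←]=  (b & 1)    ⊢ ((b & 1) ^ 0)
(5) (b & 1)  =[absorb_and ←]=  ((b & 1) & ((b & 1) | 1))    ⊢ (((b & 1) & ((b & 1) | 1)) ^ 0)
(6) (((b & 1) & ((b & 1) | 1)) ^ 0)  =[and_true ←]=  ((((b & 1) & ((b & 1) | 1)) ^ 0) & 1)
(7) (((b & 1) & ((b & 1) | 1)) ^ 0)  =[absorb_and ←]=  ((((b & 1) & ((b & 1) | 1)) ^ 0) & ((((b & 1) & ((b & 1) | 1)) ^ 0) | 1))    ⊢ E2

YES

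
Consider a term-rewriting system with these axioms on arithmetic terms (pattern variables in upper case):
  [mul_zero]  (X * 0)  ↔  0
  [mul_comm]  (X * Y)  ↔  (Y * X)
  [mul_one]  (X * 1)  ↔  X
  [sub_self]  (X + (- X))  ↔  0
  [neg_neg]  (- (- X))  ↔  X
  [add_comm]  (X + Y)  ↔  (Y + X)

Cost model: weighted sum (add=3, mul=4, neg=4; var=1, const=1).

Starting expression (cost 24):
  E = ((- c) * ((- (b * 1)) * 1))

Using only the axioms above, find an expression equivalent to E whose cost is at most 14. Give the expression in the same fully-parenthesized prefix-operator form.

((- c) * (- b))   [cost 14]

(1) ((- (b * 1)) * 1)  =[mul_one →]=  (- (b * 1))    ⊢ ((- c) * (- (b * 1)))
(2) (b * 1)  =[mul_one →]=  b    ⊢ cost 14, within 14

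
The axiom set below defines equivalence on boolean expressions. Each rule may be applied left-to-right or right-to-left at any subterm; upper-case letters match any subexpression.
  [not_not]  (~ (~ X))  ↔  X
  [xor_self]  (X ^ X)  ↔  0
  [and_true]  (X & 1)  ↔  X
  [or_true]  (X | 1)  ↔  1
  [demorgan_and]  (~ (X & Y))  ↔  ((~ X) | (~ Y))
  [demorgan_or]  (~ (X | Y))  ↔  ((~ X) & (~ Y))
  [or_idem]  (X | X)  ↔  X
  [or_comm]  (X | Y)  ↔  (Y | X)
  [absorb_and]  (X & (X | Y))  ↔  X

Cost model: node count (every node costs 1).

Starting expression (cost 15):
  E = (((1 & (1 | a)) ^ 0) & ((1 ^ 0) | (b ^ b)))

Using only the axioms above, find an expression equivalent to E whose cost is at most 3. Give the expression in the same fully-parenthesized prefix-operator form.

step 1: absorb_and (→) rewrites (1 & (1 | a)) into 1, now ((1 ^ 0) & ((1 ^ 0) | (b ^ b)))
step 2: xor_self (→) rewrites (b ^ b) into 0, now ((1 ^ 0) & ((1 ^ 0) | 0))
step 3: absorb_and (→) rewrites ((1 ^ 0) & ((1 ^ 0) | 0)) into (1 ^ 0), reaching cost 3 (bound 3)

(1 ^ 0)   [cost 3]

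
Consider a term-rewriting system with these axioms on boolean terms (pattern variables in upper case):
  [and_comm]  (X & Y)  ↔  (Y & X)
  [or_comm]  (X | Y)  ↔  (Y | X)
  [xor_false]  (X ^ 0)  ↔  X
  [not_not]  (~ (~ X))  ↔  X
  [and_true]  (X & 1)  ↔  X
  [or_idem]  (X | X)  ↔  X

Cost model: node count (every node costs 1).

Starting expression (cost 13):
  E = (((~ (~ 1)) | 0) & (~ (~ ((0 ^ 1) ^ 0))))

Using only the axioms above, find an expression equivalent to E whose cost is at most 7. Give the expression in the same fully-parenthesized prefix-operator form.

((1 | 0) & (0 ^ 1))   [cost 7]

(1) (~ (~ ((0 ^ 1) ^ 0)))  =[not_not →]=  ((0 ^ 1) ^ 0)    ⊢ (((~ (~ 1)) | 0) & ((0 ^ 1) ^ 0))
(2) (~ (~ 1))  =[not_not →]=  1    ⊢ ((1 | 0) & ((0 ^ 1) ^ 0))
(3) ((0 ^ 1) ^ 0)  =[xor_false →]=  (0 ^ 1)    ⊢ cost 7, within 7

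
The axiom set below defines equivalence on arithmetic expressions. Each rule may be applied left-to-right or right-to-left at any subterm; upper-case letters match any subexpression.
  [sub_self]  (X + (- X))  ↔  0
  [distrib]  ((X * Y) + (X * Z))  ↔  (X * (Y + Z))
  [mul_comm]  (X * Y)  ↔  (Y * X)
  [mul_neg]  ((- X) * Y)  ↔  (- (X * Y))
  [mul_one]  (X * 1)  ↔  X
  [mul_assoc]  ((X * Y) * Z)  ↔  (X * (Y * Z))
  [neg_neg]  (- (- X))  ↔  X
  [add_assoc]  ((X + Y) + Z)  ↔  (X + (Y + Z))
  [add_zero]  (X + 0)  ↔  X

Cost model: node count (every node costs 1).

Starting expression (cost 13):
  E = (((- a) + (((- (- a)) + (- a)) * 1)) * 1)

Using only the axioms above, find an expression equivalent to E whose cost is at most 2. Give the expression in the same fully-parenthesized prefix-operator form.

(1) (- (- a))  =[neg_neg →]=  a    ⊢ (((- a) + ((a + (- a)) * 1)) * 1)
(2) (((- a) + ((a + (- a)) * 1)) * 1)  =[mul_one →]=  ((- a) + ((a + (- a)) * 1))
(3) ((a + (- a)) * 1)  =[mul_one →]=  (a + (- a))    ⊢ ((- a) + (a + (- a)))
(4) (a + (- a))  =[sub_self →]=  0    ⊢ ((- a) + 0)
(5) ((- a) + 0)  =[add_zero →]=  (- a)    ⊢ cost 2, within 2

(- a)   [cost 2]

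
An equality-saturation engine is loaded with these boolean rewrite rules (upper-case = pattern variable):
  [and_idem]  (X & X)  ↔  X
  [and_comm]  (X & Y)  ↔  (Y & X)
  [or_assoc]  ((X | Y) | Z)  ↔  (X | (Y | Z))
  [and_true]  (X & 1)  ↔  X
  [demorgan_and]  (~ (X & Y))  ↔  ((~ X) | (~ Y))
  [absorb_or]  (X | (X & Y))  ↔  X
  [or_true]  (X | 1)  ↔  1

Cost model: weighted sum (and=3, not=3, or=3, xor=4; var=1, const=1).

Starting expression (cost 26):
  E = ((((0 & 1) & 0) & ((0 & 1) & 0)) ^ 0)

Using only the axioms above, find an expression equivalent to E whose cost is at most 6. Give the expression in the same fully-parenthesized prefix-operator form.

step 1: and_idem (→) rewrites (((0 & 1) & 0) & ((0 & 1) & 0)) into ((0 & 1) & 0), now (((0 & 1) & 0) ^ 0)
step 2: and_true (→) rewrites (0 & 1) into 0, now ((0 & 0) ^ 0)
step 3: and_idem (→) rewrites (0 & 0) into 0, reaching cost 6 (bound 6)

(0 ^ 0)   [cost 6]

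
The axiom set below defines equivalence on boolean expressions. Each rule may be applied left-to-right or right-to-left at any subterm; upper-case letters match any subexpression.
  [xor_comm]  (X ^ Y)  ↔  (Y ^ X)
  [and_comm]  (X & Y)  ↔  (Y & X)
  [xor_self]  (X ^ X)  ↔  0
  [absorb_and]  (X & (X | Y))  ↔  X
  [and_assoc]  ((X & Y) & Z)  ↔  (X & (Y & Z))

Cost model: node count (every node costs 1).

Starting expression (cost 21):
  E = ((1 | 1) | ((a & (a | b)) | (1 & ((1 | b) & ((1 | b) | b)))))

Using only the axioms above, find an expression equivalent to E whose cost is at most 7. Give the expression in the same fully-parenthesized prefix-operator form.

((1 | 1) | (a | 1))   [cost 7]

1. [absorb_and →] (a & (a | b))  →  a;  E = ((1 | 1) | (a | (1 & ((1 | b) & ((1 | b) | b)))))
2. [absorb_and →] ((1 | b) & ((1 | b) | b))  →  (1 | b);  E = ((1 | 1) | (a | (1 & (1 | b))))
3. [absorb_and →] (1 & (1 | b))  →  1;  cost 7 ≤ 7, done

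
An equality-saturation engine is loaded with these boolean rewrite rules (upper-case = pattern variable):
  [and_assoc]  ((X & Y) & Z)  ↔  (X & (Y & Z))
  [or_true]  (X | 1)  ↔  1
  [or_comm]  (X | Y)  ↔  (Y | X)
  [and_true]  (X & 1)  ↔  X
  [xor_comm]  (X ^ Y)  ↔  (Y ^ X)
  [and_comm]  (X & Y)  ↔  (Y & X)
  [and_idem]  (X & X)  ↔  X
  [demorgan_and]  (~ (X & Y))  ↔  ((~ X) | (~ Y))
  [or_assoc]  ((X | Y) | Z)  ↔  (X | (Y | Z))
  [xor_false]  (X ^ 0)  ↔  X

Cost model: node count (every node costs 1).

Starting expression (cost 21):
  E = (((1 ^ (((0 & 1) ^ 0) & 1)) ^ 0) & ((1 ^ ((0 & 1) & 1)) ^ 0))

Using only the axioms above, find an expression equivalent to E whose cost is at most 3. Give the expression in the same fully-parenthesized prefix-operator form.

(1 ^ 0)   [cost 3]

1. [xor_false →] ((0 & 1) ^ 0)  →  (0 & 1);  E = (((1 ^ ((0 & 1) & 1)) ^ 0) & ((1 ^ ((0 & 1) & 1)) ^ 0))
2. [and_idem →] (((1 ^ ((0 & 1) & 1)) ^ 0) & ((1 ^ ((0 & 1) & 1)) ^ 0))  →  ((1 ^ ((0 & 1) & 1)) ^ 0)
3. [and_true →] ((0 & 1) & 1)  →  (0 & 1);  E = ((1 ^ (0 & 1)) ^ 0)
4. [and_true →] (0 & 1)  →  0;  E = ((1 ^ 0) ^ 0)
5. [xor_false →] ((1 ^ 0) ^ 0)  →  (1 ^ 0);  cost 3 ≤ 3, done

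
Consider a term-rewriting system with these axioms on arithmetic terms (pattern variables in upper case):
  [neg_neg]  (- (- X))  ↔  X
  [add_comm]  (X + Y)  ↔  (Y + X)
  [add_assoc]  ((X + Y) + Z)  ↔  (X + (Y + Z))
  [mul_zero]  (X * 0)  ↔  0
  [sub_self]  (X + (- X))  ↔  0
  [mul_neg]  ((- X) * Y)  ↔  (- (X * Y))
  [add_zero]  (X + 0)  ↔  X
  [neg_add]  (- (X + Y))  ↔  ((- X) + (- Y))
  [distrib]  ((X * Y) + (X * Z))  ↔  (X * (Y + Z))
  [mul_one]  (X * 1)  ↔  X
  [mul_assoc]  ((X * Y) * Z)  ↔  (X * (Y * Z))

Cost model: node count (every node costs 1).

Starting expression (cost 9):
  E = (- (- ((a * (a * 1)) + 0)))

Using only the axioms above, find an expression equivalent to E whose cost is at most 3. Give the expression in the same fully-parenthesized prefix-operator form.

(a * a)   [cost 3]

1. [mul_one →] (a * 1)  →  a;  E = (- (- ((a * a) + 0)))
2. [add_zero →] ((a * a) + 0)  →  (a * a);  E = (- (- (a * a)))
3. [neg_neg →] (- (- (a * a)))  →  (a * a);  cost 3 ≤ 3, done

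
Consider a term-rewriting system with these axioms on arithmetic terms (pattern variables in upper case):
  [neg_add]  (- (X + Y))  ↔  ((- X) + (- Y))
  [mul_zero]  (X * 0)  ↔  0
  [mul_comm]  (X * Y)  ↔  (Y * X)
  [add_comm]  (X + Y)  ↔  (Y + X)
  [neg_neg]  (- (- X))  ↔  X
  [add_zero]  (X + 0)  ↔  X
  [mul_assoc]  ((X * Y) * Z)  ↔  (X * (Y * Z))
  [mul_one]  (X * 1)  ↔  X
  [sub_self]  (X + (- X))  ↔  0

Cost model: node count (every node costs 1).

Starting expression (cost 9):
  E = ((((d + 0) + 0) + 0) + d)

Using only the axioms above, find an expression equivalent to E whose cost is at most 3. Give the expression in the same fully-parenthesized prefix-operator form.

(1) (d + 0)  =[add_zero →]=  d    ⊢ (((d + 0) + 0) + d)
(2) ((d + 0) + 0)  =[add_zero →]=  (d + 0)    ⊢ ((d + 0) + d)
(3) (d + 0)  =[add_zero →]=  d    ⊢ cost 3, within 3

(d + d)   [cost 3]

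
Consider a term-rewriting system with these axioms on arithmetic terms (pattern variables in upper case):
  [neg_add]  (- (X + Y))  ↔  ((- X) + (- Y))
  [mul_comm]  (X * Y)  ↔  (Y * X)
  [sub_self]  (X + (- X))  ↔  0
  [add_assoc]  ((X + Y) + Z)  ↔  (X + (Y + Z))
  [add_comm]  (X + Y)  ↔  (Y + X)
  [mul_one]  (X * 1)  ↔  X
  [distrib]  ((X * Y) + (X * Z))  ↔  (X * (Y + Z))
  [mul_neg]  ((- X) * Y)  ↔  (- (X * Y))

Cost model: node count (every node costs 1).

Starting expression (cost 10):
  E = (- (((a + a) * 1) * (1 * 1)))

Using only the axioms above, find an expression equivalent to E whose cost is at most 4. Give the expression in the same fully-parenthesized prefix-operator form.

(1) (1 * 1)  =[mul_one →]=  1    ⊢ (- (((a + a) * 1) * 1))
(2) (((a + a) * 1) * 1)  =[mul_one →]=  ((a + a) * 1)    ⊢ (- ((a + a) * 1))
(3) ((a + a) * 1)  =[mul_one →]=  (a + a)    ⊢ cost 4, within 4

(- (a + a))   [cost 4]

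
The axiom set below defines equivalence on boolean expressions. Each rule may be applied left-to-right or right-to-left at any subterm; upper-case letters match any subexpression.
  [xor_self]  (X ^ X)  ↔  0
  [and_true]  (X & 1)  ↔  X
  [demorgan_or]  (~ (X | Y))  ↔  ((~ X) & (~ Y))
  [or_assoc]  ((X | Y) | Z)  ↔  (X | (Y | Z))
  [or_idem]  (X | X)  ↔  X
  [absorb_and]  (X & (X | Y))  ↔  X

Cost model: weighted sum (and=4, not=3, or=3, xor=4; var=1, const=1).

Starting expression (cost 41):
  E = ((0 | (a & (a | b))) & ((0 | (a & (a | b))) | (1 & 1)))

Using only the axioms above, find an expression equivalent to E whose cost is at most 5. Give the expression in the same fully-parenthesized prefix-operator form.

(1) (1 & 1)  =[and_true →]=  1    ⊢ ((0 | (a & (a | b))) & ((0 | (a & (a | b))) | 1))
(2) ((0 | (a & (a | b))) & ((0 | (a & (a | b))) | 1))  =[absorb_and →]=  (0 | (a & (a | b)))
(3) (a & (a | b))  =[absorb_and →]=  a    ⊢ cost 5, within 5

(0 | a)   [cost 5]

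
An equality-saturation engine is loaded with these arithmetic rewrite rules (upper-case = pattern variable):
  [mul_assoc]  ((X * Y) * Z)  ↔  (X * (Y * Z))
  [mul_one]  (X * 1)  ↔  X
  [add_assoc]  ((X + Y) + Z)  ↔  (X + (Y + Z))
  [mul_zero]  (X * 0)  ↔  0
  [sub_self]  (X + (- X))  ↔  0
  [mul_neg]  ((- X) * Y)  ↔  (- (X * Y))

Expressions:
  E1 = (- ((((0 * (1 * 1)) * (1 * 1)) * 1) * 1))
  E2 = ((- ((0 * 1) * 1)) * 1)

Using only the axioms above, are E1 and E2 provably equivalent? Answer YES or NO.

YES

step 1: mul_one (→) rewrites (1 * 1) into 1, now (- ((((0 * 1) * (1 * 1)) * 1) * 1))
step 2: mul_one (→) rewrites (1 * 1) into 1, now (- ((((0 * 1) * 1) * 1) * 1))
step 3: mul_one (→) rewrites ((((0 * 1) * 1) * 1) * 1) into (((0 * 1) * 1) * 1), now (- (((0 * 1) * 1) * 1))
step 4: mul_one (→) rewrites (0 * 1) into 0, now (- ((0 * 1) * 1))
step 5: mul_one (→) rewrites ((0 * 1) * 1) into (0 * 1), now (- (0 * 1))
step 6: mul_one (←) rewrites (- (0 * 1)) into ((- (0 * 1)) * 1)
step 7: mul_one (←) rewrites 0 into (0 * 1), which is E2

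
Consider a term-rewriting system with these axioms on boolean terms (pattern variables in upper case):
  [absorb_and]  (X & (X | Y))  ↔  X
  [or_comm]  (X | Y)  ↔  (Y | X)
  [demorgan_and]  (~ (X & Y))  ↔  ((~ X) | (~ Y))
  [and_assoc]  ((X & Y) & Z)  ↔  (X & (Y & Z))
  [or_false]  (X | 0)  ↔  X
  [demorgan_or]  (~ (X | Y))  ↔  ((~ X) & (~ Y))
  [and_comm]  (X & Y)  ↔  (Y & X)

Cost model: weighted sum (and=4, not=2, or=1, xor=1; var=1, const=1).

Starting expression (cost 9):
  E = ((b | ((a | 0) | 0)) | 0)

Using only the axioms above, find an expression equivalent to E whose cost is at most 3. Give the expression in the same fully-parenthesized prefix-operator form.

(b | a)   [cost 3]

(1) (a | 0)  =[or_false →]=  a    ⊢ ((b | (a | 0)) | 0)
(2) ((b | (a | 0)) | 0)  =[or_false →]=  (b | (a | 0))
(3) (a | 0)  =[or_false →]=  a    ⊢ cost 3, within 3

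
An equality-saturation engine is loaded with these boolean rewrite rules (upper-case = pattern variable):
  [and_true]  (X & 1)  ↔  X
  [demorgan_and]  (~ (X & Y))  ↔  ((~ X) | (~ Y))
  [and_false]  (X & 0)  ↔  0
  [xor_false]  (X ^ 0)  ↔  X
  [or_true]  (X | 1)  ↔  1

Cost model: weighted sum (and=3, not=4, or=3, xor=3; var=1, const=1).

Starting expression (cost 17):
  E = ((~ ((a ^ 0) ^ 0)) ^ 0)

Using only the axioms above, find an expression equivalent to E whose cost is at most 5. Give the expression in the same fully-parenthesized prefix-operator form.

(~ a)   [cost 5]

step 1: xor_false (→) rewrites ((a ^ 0) ^ 0) into (a ^ 0), now ((~ (a ^ 0)) ^ 0)
step 2: xor_false (→) rewrites (a ^ 0) into a, now ((~ a) ^ 0)
step 3: xor_false (→) rewrites ((~ a) ^ 0) into (~ a), reaching cost 5 (bound 5)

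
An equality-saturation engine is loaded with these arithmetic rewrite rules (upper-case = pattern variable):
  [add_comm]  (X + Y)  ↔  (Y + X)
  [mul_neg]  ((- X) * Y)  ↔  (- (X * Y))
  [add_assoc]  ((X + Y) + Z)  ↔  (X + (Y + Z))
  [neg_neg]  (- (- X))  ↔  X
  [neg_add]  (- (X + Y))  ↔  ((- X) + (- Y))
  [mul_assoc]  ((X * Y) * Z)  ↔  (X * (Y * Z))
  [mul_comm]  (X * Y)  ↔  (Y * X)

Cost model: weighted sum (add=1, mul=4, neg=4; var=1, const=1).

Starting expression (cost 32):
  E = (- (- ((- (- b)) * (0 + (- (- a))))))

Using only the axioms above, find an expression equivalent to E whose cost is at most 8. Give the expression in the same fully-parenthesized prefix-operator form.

(b * (0 + a))   [cost 8]

(1) (- (- ((- (- b)) * (0 + (- (- a))))))  =[neg_neg →]=  ((- (- b)) * (0 + (- (- a))))
(2) (- (- a))  =[neg_neg →]=  a    ⊢ ((- (- b)) * (0 + a))
(3) (- (- b))  =[neg_neg →]=  b    ⊢ cost 8, within 8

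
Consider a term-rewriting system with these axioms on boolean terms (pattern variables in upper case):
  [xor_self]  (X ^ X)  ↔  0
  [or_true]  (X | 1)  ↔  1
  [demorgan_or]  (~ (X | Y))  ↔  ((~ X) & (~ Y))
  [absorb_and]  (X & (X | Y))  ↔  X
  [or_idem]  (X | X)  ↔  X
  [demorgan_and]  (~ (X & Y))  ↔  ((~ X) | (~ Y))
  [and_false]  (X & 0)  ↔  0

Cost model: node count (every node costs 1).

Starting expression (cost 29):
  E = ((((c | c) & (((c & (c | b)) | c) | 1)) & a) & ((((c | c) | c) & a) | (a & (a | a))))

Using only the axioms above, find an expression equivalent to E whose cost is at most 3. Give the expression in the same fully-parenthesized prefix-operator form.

(1) (c & (c | b))  =[absorb_and →]=  c    ⊢ ((((c | c) & ((c | c) | 1)) & a) & ((((c | c) | c) & a) | (a & (a | a))))
(2) (a & (a | a))  =[absorb_and →]=  a    ⊢ ((((c | c) & ((c | c) | 1)) & a) & ((((c | c) | c) & a) | a))
(3) (c | c)  =[or_idem →]=  c    ⊢ ((((c | c) & ((c | c) | 1)) & a) & (((c | c) & a) | a))
(4) ((c | c) & ((c | c) | 1))  =[absorb_and →]=  (c | c)    ⊢ (((c | c) & a) & (((c | c) & a) | a))
(5) (((c | c) & a) & (((c | c) & a) | a))  =[absorb_and →]=  ((c | c) & a)
(6) (c | c)  =[or_idem →]=  c    ⊢ cost 3, within 3

(c & a)   [cost 3]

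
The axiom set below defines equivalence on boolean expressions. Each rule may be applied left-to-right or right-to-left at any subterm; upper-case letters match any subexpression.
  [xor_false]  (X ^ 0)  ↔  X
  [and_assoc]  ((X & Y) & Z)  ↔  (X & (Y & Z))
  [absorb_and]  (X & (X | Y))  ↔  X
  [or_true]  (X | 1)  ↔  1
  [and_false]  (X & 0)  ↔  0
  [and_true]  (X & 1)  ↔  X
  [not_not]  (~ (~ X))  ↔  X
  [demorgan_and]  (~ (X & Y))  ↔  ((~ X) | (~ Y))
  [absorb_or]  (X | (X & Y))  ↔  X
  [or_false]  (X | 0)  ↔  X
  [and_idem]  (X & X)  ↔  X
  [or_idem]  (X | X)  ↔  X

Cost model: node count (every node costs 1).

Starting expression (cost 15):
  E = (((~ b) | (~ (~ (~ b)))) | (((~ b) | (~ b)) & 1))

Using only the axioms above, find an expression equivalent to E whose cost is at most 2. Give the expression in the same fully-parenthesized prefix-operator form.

1. [not_not →] (~ (~ b))  →  b;  E = (((~ b) | (~ b)) | (((~ b) | (~ b)) & 1))
2. [absorb_or →] (((~ b) | (~ b)) | (((~ b) | (~ b)) & 1))  →  ((~ b) | (~ b))
3. [or_idem →] ((~ b) | (~ b))  →  (~ b);  cost 2 ≤ 2, done

(~ b)   [cost 2]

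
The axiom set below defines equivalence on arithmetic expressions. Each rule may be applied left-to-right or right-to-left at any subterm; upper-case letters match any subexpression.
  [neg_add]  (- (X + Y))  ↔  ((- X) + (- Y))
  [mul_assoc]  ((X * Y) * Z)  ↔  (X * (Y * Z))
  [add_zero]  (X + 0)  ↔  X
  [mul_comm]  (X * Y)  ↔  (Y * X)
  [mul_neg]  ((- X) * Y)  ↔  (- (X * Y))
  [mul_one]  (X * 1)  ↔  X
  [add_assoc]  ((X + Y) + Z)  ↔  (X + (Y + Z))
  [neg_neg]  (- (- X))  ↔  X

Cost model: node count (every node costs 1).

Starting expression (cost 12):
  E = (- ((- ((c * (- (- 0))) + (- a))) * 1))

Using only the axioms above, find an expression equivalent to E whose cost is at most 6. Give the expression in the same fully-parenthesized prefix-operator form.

((c * 0) + (- a))   [cost 6]

1. [mul_one →] ((- ((c * (- (- 0))) + (- a))) * 1)  →  (- ((c * (- (- 0))) + (- a)));  E = (- (- ((c * (- (- 0))) + (- a))))
2. [neg_neg →] (- (- ((c * (- (- 0))) + (- a))))  →  ((c * (- (- 0))) + (- a))
3. [neg_neg →] (- (- 0))  →  0;  cost 6 ≤ 6, done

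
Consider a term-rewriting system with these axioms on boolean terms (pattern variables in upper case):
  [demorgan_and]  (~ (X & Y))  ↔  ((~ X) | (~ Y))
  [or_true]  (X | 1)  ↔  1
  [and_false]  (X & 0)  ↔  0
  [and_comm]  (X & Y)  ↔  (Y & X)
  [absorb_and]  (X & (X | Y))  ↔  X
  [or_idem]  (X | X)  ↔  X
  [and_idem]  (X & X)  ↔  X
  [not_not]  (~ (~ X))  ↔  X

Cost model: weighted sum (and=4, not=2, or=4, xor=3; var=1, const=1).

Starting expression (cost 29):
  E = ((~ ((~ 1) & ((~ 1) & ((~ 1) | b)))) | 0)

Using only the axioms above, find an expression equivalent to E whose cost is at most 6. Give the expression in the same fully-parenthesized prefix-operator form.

step 1: absorb_and (→) rewrites ((~ 1) & ((~ 1) | b)) into (~ 1), now ((~ ((~ 1) & (~ 1))) | 0)
step 2: and_idem (→) rewrites ((~ 1) & (~ 1)) into (~ 1), now ((~ (~ 1)) | 0)
step 3: not_not (→) rewrites (~ (~ 1)) into 1, reaching cost 6 (bound 6)

(1 | 0)   [cost 6]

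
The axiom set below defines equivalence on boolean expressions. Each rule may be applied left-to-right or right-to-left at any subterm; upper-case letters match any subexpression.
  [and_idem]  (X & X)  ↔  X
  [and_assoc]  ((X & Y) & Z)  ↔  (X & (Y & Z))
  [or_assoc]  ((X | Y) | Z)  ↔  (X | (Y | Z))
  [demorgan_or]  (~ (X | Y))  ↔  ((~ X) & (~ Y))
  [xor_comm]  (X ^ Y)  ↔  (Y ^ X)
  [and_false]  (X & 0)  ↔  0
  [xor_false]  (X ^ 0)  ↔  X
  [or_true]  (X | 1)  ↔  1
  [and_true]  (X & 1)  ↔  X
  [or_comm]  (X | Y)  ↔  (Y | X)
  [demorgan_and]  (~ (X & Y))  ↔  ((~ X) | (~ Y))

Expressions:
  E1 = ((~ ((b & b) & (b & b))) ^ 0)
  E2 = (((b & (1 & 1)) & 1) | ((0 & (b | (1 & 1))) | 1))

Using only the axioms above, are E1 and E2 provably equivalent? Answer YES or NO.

All listed rules preserve value, hence provable equivalence implies equal values everywhere; look for a separating assignment.
b=1 gives E1 ↦ 0, E2 ↦ 1; values differ ⇒ not provably equivalent.

NO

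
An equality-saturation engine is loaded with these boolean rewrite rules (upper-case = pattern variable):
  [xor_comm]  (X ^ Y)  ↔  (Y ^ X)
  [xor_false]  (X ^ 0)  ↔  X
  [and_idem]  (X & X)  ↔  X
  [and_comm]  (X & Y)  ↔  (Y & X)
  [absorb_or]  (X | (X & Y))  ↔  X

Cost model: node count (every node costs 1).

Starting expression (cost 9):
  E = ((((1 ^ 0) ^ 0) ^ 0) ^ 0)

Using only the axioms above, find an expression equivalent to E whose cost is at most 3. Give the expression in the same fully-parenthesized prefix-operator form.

1. [xor_false →] (((1 ^ 0) ^ 0) ^ 0)  →  ((1 ^ 0) ^ 0);  E = (((1 ^ 0) ^ 0) ^ 0)
2. [xor_false →] ((1 ^ 0) ^ 0)  →  (1 ^ 0);  E = ((1 ^ 0) ^ 0)
3. [xor_false →] ((1 ^ 0) ^ 0)  →  (1 ^ 0);  cost 3 ≤ 3, done

(1 ^ 0)   [cost 3]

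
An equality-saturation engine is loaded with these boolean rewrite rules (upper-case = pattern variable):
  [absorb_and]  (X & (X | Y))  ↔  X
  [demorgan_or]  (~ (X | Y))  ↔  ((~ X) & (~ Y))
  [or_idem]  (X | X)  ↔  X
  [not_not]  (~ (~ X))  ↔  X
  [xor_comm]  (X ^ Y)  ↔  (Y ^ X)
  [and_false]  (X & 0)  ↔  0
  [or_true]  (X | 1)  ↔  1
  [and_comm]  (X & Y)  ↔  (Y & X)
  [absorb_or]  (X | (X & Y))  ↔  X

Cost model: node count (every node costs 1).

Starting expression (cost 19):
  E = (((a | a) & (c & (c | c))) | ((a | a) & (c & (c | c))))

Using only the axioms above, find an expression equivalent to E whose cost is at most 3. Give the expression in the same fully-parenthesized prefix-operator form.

(a & c)   [cost 3]

step 1: or_idem (→) rewrites (((a | a) & (c & (c | c))) | ((a | a) & (c & (c | c)))) into ((a | a) & (c & (c | c)))
step 2: absorb_and (→) rewrites (c & (c | c)) into c, now ((a | a) & c)
step 3: or_idem (→) rewrites (a | a) into a, reaching cost 3 (bound 3)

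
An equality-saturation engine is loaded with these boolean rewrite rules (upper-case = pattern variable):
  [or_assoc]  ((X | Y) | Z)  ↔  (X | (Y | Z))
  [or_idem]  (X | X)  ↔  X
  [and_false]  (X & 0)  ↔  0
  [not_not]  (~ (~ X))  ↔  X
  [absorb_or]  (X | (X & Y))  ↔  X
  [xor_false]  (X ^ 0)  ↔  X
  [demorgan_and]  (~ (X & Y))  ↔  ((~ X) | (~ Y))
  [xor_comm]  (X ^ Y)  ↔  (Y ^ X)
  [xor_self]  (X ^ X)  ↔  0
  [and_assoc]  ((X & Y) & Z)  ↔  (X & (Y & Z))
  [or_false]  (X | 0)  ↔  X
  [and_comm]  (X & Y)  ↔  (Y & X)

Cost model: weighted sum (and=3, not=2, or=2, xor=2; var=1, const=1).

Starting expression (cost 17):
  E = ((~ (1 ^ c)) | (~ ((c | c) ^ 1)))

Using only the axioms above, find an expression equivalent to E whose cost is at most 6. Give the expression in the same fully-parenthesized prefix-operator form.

(1) ((c | c) ^ 1)  =[xor_comm →]=  (1 ^ (c | c))    ⊢ ((~ (1 ^ c)) | (~ (1 ^ (c | c))))
(2) (c | c)  =[or_idem →]=  c    ⊢ ((~ (1 ^ c)) | (~ (1 ^ c)))
(3) ((~ (1 ^ c)) | (~ (1 ^ c)))  =[or_idem →]=  (~ (1 ^ c))    ⊢ cost 6, within 6

(~ (1 ^ c))   [cost 6]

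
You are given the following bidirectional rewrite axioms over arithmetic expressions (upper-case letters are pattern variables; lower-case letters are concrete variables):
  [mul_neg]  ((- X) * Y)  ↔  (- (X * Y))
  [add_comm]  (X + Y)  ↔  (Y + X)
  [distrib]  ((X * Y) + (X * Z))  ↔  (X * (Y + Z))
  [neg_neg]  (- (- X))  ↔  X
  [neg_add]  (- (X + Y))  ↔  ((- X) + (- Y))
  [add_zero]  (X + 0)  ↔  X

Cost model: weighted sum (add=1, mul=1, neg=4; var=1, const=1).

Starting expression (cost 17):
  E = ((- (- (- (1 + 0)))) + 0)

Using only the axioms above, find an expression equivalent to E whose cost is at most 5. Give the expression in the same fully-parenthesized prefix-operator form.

(- 1)   [cost 5]

(1) (1 + 0)  =[add_zero →]=  1    ⊢ ((- (- (- 1))) + 0)
(2) (- (- 1))  =[neg_neg →]=  1    ⊢ ((- 1) + 0)
(3) ((- 1) + 0)  =[add_zero →]=  (- 1)    ⊢ cost 5, within 5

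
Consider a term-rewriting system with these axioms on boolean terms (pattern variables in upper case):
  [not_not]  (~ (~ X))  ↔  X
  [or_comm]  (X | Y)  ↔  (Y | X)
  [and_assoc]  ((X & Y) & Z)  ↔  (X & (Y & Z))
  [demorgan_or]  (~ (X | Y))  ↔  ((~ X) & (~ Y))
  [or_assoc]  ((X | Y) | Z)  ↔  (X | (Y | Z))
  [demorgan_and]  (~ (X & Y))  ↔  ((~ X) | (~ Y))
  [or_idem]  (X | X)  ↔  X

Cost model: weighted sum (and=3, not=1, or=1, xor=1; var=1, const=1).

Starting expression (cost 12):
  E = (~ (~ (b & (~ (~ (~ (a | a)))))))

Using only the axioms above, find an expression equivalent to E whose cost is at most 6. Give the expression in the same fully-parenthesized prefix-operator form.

(b & (~ a))   [cost 6]

step 1: or_idem (→) rewrites (a | a) into a, now (~ (~ (b & (~ (~ (~ a))))))
step 2: not_not (→) rewrites (~ (~ (b & (~ (~ (~ a)))))) into (b & (~ (~ (~ a))))
step 3: not_not (→) rewrites (~ (~ (~ a))) into (~ a), reaching cost 6 (bound 6)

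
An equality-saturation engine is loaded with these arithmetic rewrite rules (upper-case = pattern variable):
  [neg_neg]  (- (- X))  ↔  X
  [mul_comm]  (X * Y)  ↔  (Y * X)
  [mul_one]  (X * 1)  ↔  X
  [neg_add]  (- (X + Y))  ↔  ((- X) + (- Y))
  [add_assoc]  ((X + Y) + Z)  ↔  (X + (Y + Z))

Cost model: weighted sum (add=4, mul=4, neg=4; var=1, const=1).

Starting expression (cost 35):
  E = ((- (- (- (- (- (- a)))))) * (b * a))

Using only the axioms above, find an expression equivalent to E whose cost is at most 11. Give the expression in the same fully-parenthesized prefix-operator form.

(a * (b * a))   [cost 11]

step 1: neg_neg (→) rewrites (- (- (- (- a)))) into (- (- a)), now ((- (- (- (- a)))) * (b * a))
step 2: neg_neg (→) rewrites (- (- a)) into a, now ((- (- a)) * (b * a))
step 3: neg_neg (→) rewrites (- (- a)) into a, reaching cost 11 (bound 11)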